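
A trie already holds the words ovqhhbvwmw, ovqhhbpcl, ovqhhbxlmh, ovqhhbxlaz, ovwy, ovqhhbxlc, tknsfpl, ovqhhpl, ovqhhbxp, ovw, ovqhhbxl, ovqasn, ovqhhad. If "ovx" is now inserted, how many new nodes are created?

The longest prefix of "ovx" already in the trie is "ov" (length 2).
So 3 − 2 = 1 new nodes.

1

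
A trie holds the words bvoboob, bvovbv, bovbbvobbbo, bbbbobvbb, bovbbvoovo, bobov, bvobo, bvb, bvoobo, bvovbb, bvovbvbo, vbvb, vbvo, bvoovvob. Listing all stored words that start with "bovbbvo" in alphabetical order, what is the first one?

bovbbvobbbo

Filter for "bovbbvo…" and sort: "bovbbvobbbo", "bovbbvoovo"
Position 1: bovbbvobbbo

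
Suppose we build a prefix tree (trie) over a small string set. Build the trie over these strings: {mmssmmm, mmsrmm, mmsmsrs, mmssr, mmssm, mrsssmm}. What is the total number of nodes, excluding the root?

21

Trie structure (* marks end of a word):
(root)
└─ m
   ├─ m
   │  └─ s
   │     ├─ m
   │     │  └─ s
   │     │     └─ r
   │     │        └─ s *
   │     ├─ r
   │     │  └─ m
   │     │     └─ m *
   │     └─ s
   │        ├─ m *
   │        │  └─ m
   │        │     └─ m *
   │        └─ r *
   └─ r
      └─ s
         └─ s
            └─ s
               └─ m
                  └─ m *
Counting every labelled node above: 21.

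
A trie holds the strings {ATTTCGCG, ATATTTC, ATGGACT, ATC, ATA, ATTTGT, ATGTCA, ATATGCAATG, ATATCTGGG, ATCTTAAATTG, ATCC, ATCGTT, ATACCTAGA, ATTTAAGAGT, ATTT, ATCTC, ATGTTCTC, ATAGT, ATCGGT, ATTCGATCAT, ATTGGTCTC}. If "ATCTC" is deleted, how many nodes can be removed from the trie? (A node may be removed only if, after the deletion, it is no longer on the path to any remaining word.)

1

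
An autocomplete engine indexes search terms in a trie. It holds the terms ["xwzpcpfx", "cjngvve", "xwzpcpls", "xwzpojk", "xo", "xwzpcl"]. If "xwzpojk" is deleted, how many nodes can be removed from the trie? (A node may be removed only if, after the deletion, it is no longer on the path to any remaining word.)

3

A node on "xwzpojk"'s path can go only if nothing else ends at it or branches off below it.
The suffix "ojk" (3 nodes) is used only by "xwzpojk"; the node for "xwzp" still has the child "c", so pruning stops there.
Nodes removed: 3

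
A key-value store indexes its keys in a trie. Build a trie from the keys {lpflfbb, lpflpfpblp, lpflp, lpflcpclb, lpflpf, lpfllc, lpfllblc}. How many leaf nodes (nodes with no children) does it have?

5

Leaves are exactly the stored words that no other stored word extends.
Those words: "lpflcpclb", "lpflfbb", "lpfllblc", "lpfllc", "lpflpfpblp"
Leaf count: 5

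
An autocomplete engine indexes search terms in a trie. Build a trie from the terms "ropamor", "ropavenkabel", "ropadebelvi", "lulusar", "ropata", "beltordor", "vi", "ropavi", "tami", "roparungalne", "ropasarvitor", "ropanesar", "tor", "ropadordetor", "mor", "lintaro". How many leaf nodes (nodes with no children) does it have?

16

Leaves are exactly the stored words that no other stored word extends.
Those words: "beltordor", "lintaro", "lulusar", "mor", "ropadebelvi", "ropadordetor", "ropamor", "ropanesar", "roparungalne", "ropasarvitor", "ropata", "ropavenkabel", "ropavi", "tami", "tor", "vi"
Leaf count: 16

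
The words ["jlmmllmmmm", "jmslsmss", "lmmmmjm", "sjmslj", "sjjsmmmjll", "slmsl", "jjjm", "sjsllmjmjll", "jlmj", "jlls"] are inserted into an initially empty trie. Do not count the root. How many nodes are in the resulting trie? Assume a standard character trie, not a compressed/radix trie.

Trace insertions, counting only characters that open a new branch:
  "jlmmllmmmm" → 10 new (j, l, m, m, l, l, m, m, m, m)
  "jmslsmss" → prefix "j" already present; 7 new (m, s, l, s, m, s, s)
  "lmmmmjm" → 7 new (l, m, m, m, m, j, m)
  "sjmslj" → 6 new (s, j, m, s, l, j)
  "sjjsmmmjll" → prefix "sj" already present; 8 new (j, s, m, m, m, j, l, l)
  "slmsl" → prefix "s" already present; 4 new (l, m, s, l)
  "jjjm" → prefix "j" already present; 3 new (j, j, m)
  "sjsllmjmjll" → prefix "sj" already present; 9 new (s, l, l, m, j, m, j, l, l)
  "jlmj" → prefix "jlm" already present; 1 new (j)
  "jlls" → prefix "jl" already present; 2 new (l, s)
Total nodes = 10 + 7 + 7 + 6 + 8 + 4 + 3 + 9 + 1 + 2 = 57

57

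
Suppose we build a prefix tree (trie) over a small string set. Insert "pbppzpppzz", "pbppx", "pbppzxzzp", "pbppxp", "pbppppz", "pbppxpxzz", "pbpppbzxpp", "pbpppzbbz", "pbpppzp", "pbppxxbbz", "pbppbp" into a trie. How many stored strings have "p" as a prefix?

11

Filter for entries beginning with "p":
Words under "p": pbppbp, pbpppbzxpp, pbppppz, pbpppzbbz, pbpppzp, pbppx, pbppxp, pbppxpxzz, pbppxxbbz, pbppzpppzz, pbppzxzzp
Count: 11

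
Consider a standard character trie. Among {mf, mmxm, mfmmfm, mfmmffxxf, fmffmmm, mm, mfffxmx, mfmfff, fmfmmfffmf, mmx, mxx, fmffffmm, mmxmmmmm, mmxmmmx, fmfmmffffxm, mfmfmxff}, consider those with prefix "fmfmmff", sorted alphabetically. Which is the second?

DFS of the "fmfmmff" subtree visits, in order: "fmfmmffffxm", "fmfmmfffmf"
Position 2: fmfmmfffmf

fmfmmfffmf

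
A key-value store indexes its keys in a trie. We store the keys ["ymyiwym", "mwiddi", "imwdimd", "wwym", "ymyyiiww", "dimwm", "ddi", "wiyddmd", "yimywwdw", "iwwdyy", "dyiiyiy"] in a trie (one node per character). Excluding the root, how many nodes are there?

60

Count nodes per top-level branch (shared prefixes stored once):
  'd'-branch (ddi, dimwm, dyiiyiy): 13 nodes
  'i'-branch (imwdimd, iwwdyy): 12 nodes
  'm'-branch (mwiddi): 6 nodes
  'w'-branch (wiyddmd, wwym): 10 nodes
  'y'-branch (yimywwdw, ymyiwym, ymyyiiww): 19 nodes
Sum: 60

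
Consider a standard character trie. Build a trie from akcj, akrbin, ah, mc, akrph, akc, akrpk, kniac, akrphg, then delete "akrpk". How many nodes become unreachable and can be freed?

1

Walk "akrpk" from the leaf back toward the root, removing each node that no remaining word uses.
The suffix "k" (1 node) is used only by "akrpk"; the node for "akrp" still has the child "h", so pruning stops there.
Nodes removed: 1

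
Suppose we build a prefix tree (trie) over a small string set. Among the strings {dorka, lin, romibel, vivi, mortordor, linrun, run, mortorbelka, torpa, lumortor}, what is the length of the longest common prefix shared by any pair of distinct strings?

6

Equivalently: take the maximum, over all pairs, of their longest common prefix length.
"mortorbelka" and "mortordor" agree on "mortor" (6 characters) before diverging; nothing deeper is shared.
Longest shared-prefix length: 6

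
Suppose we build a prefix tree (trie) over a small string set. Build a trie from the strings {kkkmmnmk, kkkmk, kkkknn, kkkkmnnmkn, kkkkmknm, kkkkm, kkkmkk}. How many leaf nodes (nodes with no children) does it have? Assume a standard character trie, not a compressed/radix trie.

5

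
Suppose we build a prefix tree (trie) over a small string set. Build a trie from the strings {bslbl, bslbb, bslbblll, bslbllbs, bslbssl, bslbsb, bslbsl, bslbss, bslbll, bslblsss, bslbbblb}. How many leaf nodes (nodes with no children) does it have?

7

A leaf is a node with no children — equivalently, the end of a word that is not a proper prefix of any other stored word.
Those words: "bslbbblb", "bslbblll", "bslbllbs", "bslblsss", "bslbsb", "bslbsl", "bslbssl"
Leaf count: 7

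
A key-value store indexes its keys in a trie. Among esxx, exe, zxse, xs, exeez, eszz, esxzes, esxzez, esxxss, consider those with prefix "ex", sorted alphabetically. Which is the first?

DFS of the "ex" subtree visits, in order: "exe", "exeez"
The 1st is exe.

exe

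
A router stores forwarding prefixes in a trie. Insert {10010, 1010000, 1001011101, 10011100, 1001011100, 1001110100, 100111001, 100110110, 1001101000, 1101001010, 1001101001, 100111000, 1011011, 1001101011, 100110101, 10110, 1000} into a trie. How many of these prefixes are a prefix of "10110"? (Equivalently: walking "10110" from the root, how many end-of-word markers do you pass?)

1

Walk "10110" from the root; an end-of-word marker is hit whenever a stored word is a prefix of "10110".
Prefixes of the query that are stored words: "10110"
Count: 1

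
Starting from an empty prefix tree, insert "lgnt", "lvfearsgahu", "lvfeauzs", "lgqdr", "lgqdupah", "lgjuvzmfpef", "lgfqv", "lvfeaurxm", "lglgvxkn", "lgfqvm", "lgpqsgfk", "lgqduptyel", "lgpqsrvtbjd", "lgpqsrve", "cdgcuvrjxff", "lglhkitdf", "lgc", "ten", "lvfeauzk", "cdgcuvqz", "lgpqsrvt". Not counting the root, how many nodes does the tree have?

87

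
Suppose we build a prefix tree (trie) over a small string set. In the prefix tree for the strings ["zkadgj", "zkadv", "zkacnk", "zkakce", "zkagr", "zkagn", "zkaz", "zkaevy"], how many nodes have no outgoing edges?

Leaves are exactly the stored words that no other stored word extends.
Those words: "zkacnk", "zkadgj", "zkadv", "zkaevy", "zkagn", "zkagr", "zkakce", "zkaz"
Leaf count: 8

8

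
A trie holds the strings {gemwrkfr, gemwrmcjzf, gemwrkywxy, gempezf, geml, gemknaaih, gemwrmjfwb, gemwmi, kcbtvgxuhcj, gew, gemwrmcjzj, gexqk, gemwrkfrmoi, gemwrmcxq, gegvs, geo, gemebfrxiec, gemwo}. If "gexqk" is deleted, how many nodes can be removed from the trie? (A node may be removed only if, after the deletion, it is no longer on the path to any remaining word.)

3

After clearing the end-marker at "gexqk", prune upward until reaching a node still needed by another word.
The suffix "xqk" (3 nodes) is used only by "gexqk"; the node for "ge" still has the child "m", so pruning stops there.
Nodes removed: 3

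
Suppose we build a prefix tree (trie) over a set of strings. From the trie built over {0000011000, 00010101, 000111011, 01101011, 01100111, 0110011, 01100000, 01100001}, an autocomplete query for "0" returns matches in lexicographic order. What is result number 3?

Words with prefix "0", in lexicographic order: "0000011000", "00010101", "000111011", "01100000", "01100001", "0110011", "01100111", "01101011"
Position 3: 000111011

000111011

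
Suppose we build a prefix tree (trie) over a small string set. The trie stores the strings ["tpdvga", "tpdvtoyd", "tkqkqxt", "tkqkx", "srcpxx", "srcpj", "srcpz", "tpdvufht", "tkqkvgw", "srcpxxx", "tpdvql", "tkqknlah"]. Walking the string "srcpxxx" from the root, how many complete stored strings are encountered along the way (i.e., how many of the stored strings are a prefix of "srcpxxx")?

2

Traverse "srcpxxx" character by character; count nodes along the way that are marked as word ends.
Prefixes of the query that are stored words: "srcpxx", "srcpxxx"
Count: 2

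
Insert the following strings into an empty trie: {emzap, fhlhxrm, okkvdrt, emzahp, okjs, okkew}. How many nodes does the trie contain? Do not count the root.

25

For each word, the new-node count is its length minus the longest prefix already in the trie:
  "emzap" → 5 new (e, m, z, a, p)
  "fhlhxrm" → 7 new (f, h, l, h, x, r, m)
  "okkvdrt" → 7 new (o, k, k, v, d, r, t)
  "emzahp" → prefix "emza" already present; 2 new (h, p)
  "okjs" → prefix "ok" already present; 2 new (j, s)
  "okkew" → prefix "okk" already present; 2 new (e, w)
Total nodes = 5 + 7 + 7 + 2 + 2 + 2 = 25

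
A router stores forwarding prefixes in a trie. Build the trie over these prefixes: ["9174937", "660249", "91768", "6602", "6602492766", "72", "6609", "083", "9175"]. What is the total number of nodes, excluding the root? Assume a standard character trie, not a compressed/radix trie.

26

Insert word by word; a character creates a node only if that edge doesn't already exist:
  "9174937" → 7 new (9, 1, 7, 4, 9, 3, 7)
  "660249" → 6 new (6, 6, 0, 2, 4, 9)
  "91768" → prefix "917" already present; 2 new (6, 8)
  "6602" → prefix "6602" already present; 0 new (none)
  "6602492766" → prefix "660249" already present; 4 new (2, 7, 6, 6)
  "72" → 2 new (7, 2)
  "6609" → prefix "660" already present; 1 new (9)
  "083" → 3 new (0, 8, 3)
  "9175" → prefix "917" already present; 1 new (5)
Total nodes = 7 + 6 + 2 + 0 + 4 + 2 + 1 + 3 + 1 = 26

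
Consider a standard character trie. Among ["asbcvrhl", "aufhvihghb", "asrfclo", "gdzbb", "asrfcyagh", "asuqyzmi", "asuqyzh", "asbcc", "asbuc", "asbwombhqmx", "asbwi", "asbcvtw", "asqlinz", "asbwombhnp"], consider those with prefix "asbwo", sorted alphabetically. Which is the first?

asbwombhnp

Words with prefix "asbwo", in lexicographic order: "asbwombhnp", "asbwombhqmx"
Position 1: asbwombhnp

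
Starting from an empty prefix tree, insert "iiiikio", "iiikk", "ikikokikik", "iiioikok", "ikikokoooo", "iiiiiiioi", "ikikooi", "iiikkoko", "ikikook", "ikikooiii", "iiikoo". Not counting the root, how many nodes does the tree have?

42

For each word, the new-node count is its length minus the longest prefix already in the trie:
  "iiiikio" → 7 new (i, i, i, i, k, i, o)
  "iiikk" → prefix "iii" already present; 2 new (k, k)
  "ikikokikik" → prefix "i" already present; 9 new (k, i, k, o, k, i, k, i, k)
  "iiioikok" → prefix "iii" already present; 5 new (o, i, k, o, k)
  "ikikokoooo" → prefix "ikikok" already present; 4 new (o, o, o, o)
  "iiiiiiioi" → prefix "iiii" already present; 5 new (i, i, i, o, i)
  "ikikooi" → prefix "ikiko" already present; 2 new (o, i)
  "iiikkoko" → prefix "iiikk" already present; 3 new (o, k, o)
  "ikikook" → prefix "ikikoo" already present; 1 new (k)
  "ikikooiii" → prefix "ikikooi" already present; 2 new (i, i)
  "iiikoo" → prefix "iiik" already present; 2 new (o, o)
Total nodes = 7 + 2 + 9 + 5 + 4 + 5 + 2 + 3 + 1 + 2 + 2 = 42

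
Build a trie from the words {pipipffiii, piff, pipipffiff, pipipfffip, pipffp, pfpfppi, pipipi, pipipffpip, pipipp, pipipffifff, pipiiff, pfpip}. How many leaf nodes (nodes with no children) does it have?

Leaves are exactly the stored words that no other stored word extends.
Those words: "pfpfppi", "pfpip", "piff", "pipffp", "pipiiff", "pipipfffip", "pipipffifff", "pipipffiii", "pipipffpip", "pipipi", "pipipp"
Leaf count: 11

11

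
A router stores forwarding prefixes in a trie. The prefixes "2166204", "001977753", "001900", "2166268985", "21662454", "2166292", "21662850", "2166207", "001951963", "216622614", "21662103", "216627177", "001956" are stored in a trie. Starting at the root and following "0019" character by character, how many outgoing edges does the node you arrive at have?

3

Walk "0019" from the root, arriving at one node.
Characters that immediately follow "0019" among the stored strings: {0, 5, 7}.
That node has 3 child edges.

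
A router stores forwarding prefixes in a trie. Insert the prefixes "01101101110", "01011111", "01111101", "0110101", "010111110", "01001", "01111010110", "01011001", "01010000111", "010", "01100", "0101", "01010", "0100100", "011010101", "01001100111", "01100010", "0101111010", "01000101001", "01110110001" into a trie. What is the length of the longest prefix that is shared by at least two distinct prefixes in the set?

8

The deepest shared node is where two words last agree before diverging.
"01011111" and "010111110" agree on "01011111" (8 characters) before diverging; nothing deeper is shared.
Longest shared-prefix length: 8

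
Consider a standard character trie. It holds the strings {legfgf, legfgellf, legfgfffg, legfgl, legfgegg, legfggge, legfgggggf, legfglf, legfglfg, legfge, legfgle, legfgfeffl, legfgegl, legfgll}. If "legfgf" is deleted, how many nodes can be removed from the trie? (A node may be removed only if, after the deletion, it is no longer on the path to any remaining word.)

0

After clearing the end-marker at "legfgf", prune upward until reaching a node still needed by another word.
Every node on "legfgf" is still needed (e.g. by "legfgfffg"), so nothing is freed.
Nodes removed: 0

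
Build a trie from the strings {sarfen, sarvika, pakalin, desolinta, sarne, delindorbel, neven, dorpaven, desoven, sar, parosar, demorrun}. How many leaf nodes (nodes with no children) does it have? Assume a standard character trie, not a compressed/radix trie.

A leaf is a node with no children — equivalently, the end of a word that is not a proper prefix of any other stored word.
Those words: "delindorbel", "demorrun", "desolinta", "desoven", "dorpaven", "neven", "pakalin", "parosar", "sarfen", "sarne", "sarvika"
Leaf count: 11

11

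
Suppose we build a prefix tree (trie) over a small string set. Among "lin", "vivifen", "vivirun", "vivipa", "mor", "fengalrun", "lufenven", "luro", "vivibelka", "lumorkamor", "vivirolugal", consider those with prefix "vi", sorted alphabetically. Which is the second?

Filter for "vi…" and sort: "vivibelka", "vivifen", "vivipa", "vivirolugal", "vivirun"
Position 2: vivifen

vivifen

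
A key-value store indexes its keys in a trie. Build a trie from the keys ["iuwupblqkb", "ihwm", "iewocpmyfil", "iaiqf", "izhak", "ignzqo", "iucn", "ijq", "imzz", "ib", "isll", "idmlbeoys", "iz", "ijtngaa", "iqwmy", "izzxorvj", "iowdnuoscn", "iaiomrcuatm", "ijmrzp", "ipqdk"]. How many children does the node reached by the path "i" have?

14

Walk "i" from the root, arriving at one node.
Characters that immediately follow "i" among the stored strings: {a, b, d, e, g, h, j, m, o, p, q, s, u, z}.
That node has 14 child edges.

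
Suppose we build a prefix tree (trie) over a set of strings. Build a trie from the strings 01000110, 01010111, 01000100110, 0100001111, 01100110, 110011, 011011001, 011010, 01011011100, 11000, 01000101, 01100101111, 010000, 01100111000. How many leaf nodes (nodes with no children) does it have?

13

A leaf is a node with no children — equivalently, the end of a word that is not a proper prefix of any other stored word.
Those words: "0100001111", "01000100110", "01000101", "01000110", "01010111", "01011011100", "01100101111", "01100110", "01100111000", "011010", "011011001", "11000", "110011"
Leaf count: 13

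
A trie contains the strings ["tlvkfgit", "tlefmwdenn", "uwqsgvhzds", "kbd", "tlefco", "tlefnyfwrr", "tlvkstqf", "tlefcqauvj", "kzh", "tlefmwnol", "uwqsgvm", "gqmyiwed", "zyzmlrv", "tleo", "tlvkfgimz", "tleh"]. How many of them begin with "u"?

Traverse to the node for "u", then collect every word in that subtree.
Matches: "uwqsgvhzds", "uwqsgvm"
Count: 2

2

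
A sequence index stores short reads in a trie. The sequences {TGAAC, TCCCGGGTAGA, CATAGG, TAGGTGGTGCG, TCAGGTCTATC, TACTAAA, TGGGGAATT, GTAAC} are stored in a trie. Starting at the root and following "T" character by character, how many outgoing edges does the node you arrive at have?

3

Follow the path "T" to its node, then look at its outgoing edges.
Distinct next characters after "T": A, C, G.
That node has 3 child edges.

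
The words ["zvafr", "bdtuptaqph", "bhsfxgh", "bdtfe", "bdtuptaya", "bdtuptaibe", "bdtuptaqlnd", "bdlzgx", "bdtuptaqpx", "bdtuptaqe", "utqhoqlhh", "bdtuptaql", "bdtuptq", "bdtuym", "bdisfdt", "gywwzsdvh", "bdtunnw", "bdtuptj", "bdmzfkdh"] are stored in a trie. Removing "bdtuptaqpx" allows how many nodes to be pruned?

A node on "bdtuptaqpx"'s path can go only if nothing else ends at it or branches off below it.
The suffix "x" (1 node) is used only by "bdtuptaqpx"; the node for "bdtuptaqp" still has the child "h", so pruning stops there.
Nodes removed: 1

1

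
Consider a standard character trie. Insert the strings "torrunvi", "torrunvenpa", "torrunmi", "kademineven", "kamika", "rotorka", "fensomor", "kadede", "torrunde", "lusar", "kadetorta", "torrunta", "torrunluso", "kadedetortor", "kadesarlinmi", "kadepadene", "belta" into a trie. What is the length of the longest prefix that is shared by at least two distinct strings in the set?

Equivalently: take the maximum, over all pairs, of their longest common prefix length.
"torrunvenpa" and "torrunvi" agree on "torrunv" (7 characters) before diverging; nothing deeper is shared.
Longest shared-prefix length: 7

7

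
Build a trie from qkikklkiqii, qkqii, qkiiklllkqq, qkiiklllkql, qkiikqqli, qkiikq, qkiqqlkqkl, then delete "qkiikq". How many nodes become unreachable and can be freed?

Walk "qkiikq" from the leaf back toward the root, removing each node that no remaining word uses.
Every node on "qkiikq" is still needed (e.g. by "qkiikqqli"), so nothing is freed.
Nodes removed: 0

0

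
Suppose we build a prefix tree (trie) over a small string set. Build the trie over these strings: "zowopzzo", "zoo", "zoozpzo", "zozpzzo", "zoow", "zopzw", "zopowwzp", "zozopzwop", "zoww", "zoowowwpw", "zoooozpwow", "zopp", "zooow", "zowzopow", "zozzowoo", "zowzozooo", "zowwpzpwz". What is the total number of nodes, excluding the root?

67

Trace insertions, counting only characters that open a new branch:
  "zowopzzo" → 8 new (z, o, w, o, p, z, z, o)
  "zoo" → prefix "zo" already present; 1 new (o)
  "zoozpzo" → prefix "zoo" already present; 4 new (z, p, z, o)
  "zozpzzo" → prefix "zo" already present; 5 new (z, p, z, z, o)
  "zoow" → prefix "zoo" already present; 1 new (w)
  "zopzw" → prefix "zo" already present; 3 new (p, z, w)
  "zopowwzp" → prefix "zop" already present; 5 new (o, w, w, z, p)
  "zozopzwop" → prefix "zoz" already present; 6 new (o, p, z, w, o, p)
  "zoww" → prefix "zow" already present; 1 new (w)
  "zoowowwpw" → prefix "zoow" already present; 5 new (o, w, w, p, w)
  "zoooozpwow" → prefix "zoo" already present; 7 new (o, o, z, p, w, o, w)
  "zopp" → prefix "zop" already present; 1 new (p)
  "zooow" → prefix "zooo" already present; 1 new (w)
  "zowzopow" → prefix "zow" already present; 5 new (z, o, p, o, w)
  "zozzowoo" → prefix "zoz" already present; 5 new (z, o, w, o, o)
  "zowzozooo" → prefix "zowzo" already present; 4 new (z, o, o, o)
  "zowwpzpwz" → prefix "zoww" already present; 5 new (p, z, p, w, z)
Total nodes = 8 + 1 + 4 + 5 + 1 + 3 + 5 + 6 + 1 + 5 + 7 + 1 + 1 + 5 + 5 + 4 + 5 = 67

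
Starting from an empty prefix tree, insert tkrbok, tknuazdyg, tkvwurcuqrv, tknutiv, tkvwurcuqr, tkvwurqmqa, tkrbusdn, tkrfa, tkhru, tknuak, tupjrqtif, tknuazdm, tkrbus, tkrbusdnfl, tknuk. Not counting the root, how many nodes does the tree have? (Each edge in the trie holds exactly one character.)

51

Count nodes per top-level branch (shared prefixes stored once):
  't'-branch (tkhru, tknuak, tknuazdm, tknuazdyg, tknuk, tknutiv, tkrbok, tkrbus, tkrbusdn, tkrbusdnfl, tkrfa, tkvwurcuqr, tkvwurcuqrv, tkvwurqmqa, tupjrqtif): 51 nodes
Sum: 51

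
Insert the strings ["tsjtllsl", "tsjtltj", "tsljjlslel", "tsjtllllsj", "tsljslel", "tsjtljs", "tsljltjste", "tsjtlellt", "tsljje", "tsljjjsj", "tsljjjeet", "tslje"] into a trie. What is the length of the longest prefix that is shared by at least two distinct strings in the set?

6

Look for the deepest trie node that still has at least two words in its subtree.
"tsjtllllsj" and "tsjtllsl" agree on "tsjtll" (6 characters) before diverging; nothing deeper is shared.
Longest shared-prefix length: 6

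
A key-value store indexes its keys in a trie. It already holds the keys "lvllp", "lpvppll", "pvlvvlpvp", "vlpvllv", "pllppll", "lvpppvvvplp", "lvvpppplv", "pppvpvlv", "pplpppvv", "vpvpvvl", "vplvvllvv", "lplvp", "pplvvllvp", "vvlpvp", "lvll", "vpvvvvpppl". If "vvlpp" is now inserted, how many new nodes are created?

The longest prefix of "vvlpp" already in the trie is "vvlp" (length 4).
So 5 − 4 = 1 new nodes.

1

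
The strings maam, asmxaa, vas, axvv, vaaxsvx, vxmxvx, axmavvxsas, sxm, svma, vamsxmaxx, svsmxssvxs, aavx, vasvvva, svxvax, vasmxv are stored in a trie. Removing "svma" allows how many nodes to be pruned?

2

Walk "svma" from the leaf back toward the root, removing each node that no remaining word uses.
The suffix "ma" (2 nodes) is used only by "svma"; the node for "sv" still has the child "s", so pruning stops there.
Nodes removed: 2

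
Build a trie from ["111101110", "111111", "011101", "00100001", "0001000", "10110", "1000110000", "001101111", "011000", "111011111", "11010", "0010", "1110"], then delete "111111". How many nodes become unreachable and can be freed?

Walk "111111" from the leaf back toward the root, removing each node that no remaining word uses.
The suffix "11" (2 nodes) is used only by "111111"; the node for "1111" still has the child "0", so pruning stops there.
Nodes removed: 2

2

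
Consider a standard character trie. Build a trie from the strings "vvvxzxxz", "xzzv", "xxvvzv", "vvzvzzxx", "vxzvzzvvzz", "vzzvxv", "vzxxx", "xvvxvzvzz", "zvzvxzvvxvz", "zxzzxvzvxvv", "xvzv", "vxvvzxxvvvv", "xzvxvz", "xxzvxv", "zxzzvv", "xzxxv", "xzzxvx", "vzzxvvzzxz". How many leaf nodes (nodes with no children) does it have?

A leaf is a node with no children — equivalently, the end of a word that is not a proper prefix of any other stored word.
Those words: "vvvxzxxz", "vvzvzzxx", "vxvvzxxvvvv", "vxzvzzvvzz", "vzxxx", "vzzvxv", "vzzxvvzzxz", "xvvxvzvzz", "xvzv", "xxvvzv", "xxzvxv", "xzvxvz", "xzxxv", "xzzv", "xzzxvx", "zvzvxzvvxvz", "zxzzvv", "zxzzxvzvxvv"
Leaf count: 18

18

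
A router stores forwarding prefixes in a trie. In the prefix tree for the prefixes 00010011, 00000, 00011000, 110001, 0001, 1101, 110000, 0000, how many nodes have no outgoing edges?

Leaves are exactly the stored words that no other stored word extends.
Those words: "00000", "00010011", "00011000", "110000", "110001", "1101"
Leaf count: 6

6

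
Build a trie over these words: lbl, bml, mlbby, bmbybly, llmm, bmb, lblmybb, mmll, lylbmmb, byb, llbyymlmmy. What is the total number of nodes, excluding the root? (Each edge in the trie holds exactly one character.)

Trace insertions, counting only characters that open a new branch:
  "lbl" → 3 new (l, b, l)
  "bml" → 3 new (b, m, l)
  "mlbby" → 5 new (m, l, b, b, y)
  "bmbybly" → prefix "bm" already present; 5 new (b, y, b, l, y)
  "llmm" → prefix "l" already present; 3 new (l, m, m)
  "bmb" → prefix "bmb" already present; 0 new (none)
  "lblmybb" → prefix "lbl" already present; 4 new (m, y, b, b)
  "mmll" → prefix "m" already present; 3 new (m, l, l)
  "lylbmmb" → prefix "l" already present; 6 new (y, l, b, m, m, b)
  "byb" → prefix "b" already present; 2 new (y, b)
  "llbyymlmmy" → prefix "ll" already present; 8 new (b, y, y, m, l, m, m, y)
Total nodes = 3 + 3 + 5 + 5 + 3 + 0 + 4 + 3 + 6 + 2 + 8 = 42

42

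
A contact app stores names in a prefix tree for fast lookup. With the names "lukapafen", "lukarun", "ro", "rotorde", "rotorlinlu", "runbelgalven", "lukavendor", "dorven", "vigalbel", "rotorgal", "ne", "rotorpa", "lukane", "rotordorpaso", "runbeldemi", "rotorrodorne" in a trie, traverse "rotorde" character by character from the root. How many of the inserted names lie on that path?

2

Check each prefix of "rotorde" against the stored set — each match is an end-marker on the path.
Prefixes of the query that are stored words: "ro", "rotorde"
Count: 2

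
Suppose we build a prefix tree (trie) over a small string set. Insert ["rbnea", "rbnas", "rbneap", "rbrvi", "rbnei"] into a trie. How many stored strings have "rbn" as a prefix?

Traverse to the node for "rbn", then collect every word in that subtree.
Matches: "rbnas", "rbnea", "rbneap", "rbnei"
Count: 4

4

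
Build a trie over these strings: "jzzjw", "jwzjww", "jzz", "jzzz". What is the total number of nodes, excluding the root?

11

Insert word by word; a character creates a node only if that edge doesn't already exist:
  "jzzjw" → 5 new (j, z, z, j, w)
  "jwzjww" → prefix "j" already present; 5 new (w, z, j, w, w)
  "jzz" → prefix "jzz" already present; 0 new (none)
  "jzzz" → prefix "jzz" already present; 1 new (z)
Total nodes = 5 + 5 + 0 + 1 = 11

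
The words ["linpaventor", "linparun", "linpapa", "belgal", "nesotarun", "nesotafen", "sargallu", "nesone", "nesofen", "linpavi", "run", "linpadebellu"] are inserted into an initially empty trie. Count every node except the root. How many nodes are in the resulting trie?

Insert word by word; a character creates a node only if that edge doesn't already exist:
  "linpaventor" → 11 new (l, i, n, p, a, v, e, n, t, o, r)
  "linparun" → prefix "linpa" already present; 3 new (r, u, n)
  "linpapa" → prefix "linpa" already present; 2 new (p, a)
  "belgal" → 6 new (b, e, l, g, a, l)
  "nesotarun" → 9 new (n, e, s, o, t, a, r, u, n)
  "nesotafen" → prefix "nesota" already present; 3 new (f, e, n)
  "sargallu" → 8 new (s, a, r, g, a, l, l, u)
  "nesone" → prefix "neso" already present; 2 new (n, e)
  "nesofen" → prefix "neso" already present; 3 new (f, e, n)
  "linpavi" → prefix "linpav" already present; 1 new (i)
  "run" → 3 new (r, u, n)
  "linpadebellu" → prefix "linpa" already present; 7 new (d, e, b, e, l, l, u)
Total nodes = 11 + 3 + 2 + 6 + 9 + 3 + 8 + 2 + 3 + 1 + 3 + 7 = 58

58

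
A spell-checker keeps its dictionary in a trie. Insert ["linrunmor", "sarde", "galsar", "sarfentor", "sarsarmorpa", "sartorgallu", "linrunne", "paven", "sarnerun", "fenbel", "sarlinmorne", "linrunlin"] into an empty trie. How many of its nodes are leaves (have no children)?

A leaf is a node with no children — equivalently, the end of a word that is not a proper prefix of any other stored word.
Those words: "fenbel", "galsar", "linrunlin", "linrunmor", "linrunne", "paven", "sarde", "sarfentor", "sarlinmorne", "sarnerun", "sarsarmorpa", "sartorgallu"
Leaf count: 12

12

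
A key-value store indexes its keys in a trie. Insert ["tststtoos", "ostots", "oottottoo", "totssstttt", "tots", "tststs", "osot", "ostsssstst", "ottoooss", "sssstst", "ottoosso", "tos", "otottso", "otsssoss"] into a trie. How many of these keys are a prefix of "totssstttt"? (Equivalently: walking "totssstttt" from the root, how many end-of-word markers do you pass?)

2

Walk "totssstttt" from the root; an end-of-word marker is hit whenever a stored word is a prefix of "totssstttt".
Prefixes of the query that are stored words: "tots", "totssstttt"
Count: 2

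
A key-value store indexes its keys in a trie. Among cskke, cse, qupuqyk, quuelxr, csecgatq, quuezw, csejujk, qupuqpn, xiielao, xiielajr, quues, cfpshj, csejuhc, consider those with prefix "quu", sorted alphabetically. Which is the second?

quues

Words with prefix "quu", in lexicographic order: "quuelxr", "quues", "quuezw"
Position 2: quues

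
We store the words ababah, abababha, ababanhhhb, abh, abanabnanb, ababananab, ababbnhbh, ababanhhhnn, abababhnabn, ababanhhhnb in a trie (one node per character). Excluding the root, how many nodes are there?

Trace insertions, counting only characters that open a new branch:
  "ababah" → 6 new (a, b, a, b, a, h)
  "abababha" → prefix "ababa" already present; 3 new (b, h, a)
  "ababanhhhb" → prefix "ababa" already present; 5 new (n, h, h, h, b)
  "abh" → prefix "ab" already present; 1 new (h)
  "abanabnanb" → prefix "aba" already present; 7 new (n, a, b, n, a, n, b)
  "ababananab" → prefix "ababan" already present; 4 new (a, n, a, b)
  "ababbnhbh" → prefix "abab" already present; 5 new (b, n, h, b, h)
  "ababanhhhnn" → prefix "ababanhhh" already present; 2 new (n, n)
  "abababhnabn" → prefix "abababh" already present; 4 new (n, a, b, n)
  "ababanhhhnb" → prefix "ababanhhhn" already present; 1 new (b)
Total nodes = 6 + 3 + 5 + 1 + 7 + 4 + 5 + 2 + 4 + 1 = 38

38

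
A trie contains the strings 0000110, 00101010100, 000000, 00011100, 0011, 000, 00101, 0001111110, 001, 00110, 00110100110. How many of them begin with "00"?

11

Filter for entries beginning with "00":
Words under "00": 000, 000000, 0000110, 00011100, 0001111110, 001, 00101, 00101010100, 0011, 00110, 00110100110
Count: 11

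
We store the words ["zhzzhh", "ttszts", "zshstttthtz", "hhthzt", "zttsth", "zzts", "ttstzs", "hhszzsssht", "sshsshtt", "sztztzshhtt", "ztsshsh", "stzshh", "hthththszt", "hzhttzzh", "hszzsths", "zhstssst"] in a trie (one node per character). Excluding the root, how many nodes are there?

104

Trace insertions, counting only characters that open a new branch:
  "zhzzhh" → 6 new (z, h, z, z, h, h)
  "ttszts" → 6 new (t, t, s, z, t, s)
  "zshstttthtz" → prefix "z" already present; 10 new (s, h, s, t, t, t, t, h, t, z)
  "hhthzt" → 6 new (h, h, t, h, z, t)
  "zttsth" → prefix "z" already present; 5 new (t, t, s, t, h)
  "zzts" → prefix "z" already present; 3 new (z, t, s)
  "ttstzs" → prefix "tts" already present; 3 new (t, z, s)
  "hhszzsssht" → prefix "hh" already present; 8 new (s, z, z, s, s, s, h, t)
  "sshsshtt" → 8 new (s, s, h, s, s, h, t, t)
  "sztztzshhtt" → prefix "s" already present; 10 new (z, t, z, t, z, s, h, h, t, t)
  "ztsshsh" → prefix "zt" already present; 5 new (s, s, h, s, h)
  "stzshh" → prefix "s" already present; 5 new (t, z, s, h, h)
  "hthththszt" → prefix "h" already present; 9 new (t, h, t, h, t, h, s, z, t)
  "hzhttzzh" → prefix "h" already present; 7 new (z, h, t, t, z, z, h)
  "hszzsths" → prefix "h" already present; 7 new (s, z, z, s, t, h, s)
  "zhstssst" → prefix "zh" already present; 6 new (s, t, s, s, s, t)
Total nodes = 6 + 6 + 10 + 6 + 5 + 3 + 3 + 8 + 8 + 10 + 5 + 5 + 9 + 7 + 7 + 6 = 104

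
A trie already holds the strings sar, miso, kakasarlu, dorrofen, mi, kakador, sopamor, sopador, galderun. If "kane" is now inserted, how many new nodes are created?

2

"ka" is already a path in the trie; the remaining "ne" must be added.
Each of the 2 remaining characters creates one node.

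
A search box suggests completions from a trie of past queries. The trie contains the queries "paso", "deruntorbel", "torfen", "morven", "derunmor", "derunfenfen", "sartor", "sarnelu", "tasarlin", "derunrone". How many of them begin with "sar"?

Walk to "sar"; the words in its subtree are exactly those with that prefix.
Words under "sar": sarnelu, sartor
Count: 2

2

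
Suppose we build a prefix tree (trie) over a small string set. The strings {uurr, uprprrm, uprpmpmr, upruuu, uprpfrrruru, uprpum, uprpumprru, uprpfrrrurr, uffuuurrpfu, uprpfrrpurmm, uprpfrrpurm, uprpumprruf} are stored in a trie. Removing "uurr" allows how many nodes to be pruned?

3

After clearing the end-marker at "uurr", prune upward until reaching a node still needed by another word.
The suffix "urr" (3 nodes) is used only by "uurr"; the node for "u" still has the child "p", so pruning stops there.
Nodes removed: 3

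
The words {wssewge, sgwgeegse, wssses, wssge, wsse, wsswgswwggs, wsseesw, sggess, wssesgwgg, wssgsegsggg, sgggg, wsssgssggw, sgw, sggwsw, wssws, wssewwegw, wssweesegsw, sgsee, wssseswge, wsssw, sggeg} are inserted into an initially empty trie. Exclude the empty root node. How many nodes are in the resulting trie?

Insert word by word; a character creates a node only if that edge doesn't already exist:
  "wssewge" → 7 new (w, s, s, e, w, g, e)
  "sgwgeegse" → 9 new (s, g, w, g, e, e, g, s, e)
  "wssses" → prefix "wss" already present; 3 new (s, e, s)
  "wssge" → prefix "wss" already present; 2 new (g, e)
  "wsse" → prefix "wsse" already present; 0 new (none)
  "wsswgswwggs" → prefix "wss" already present; 8 new (w, g, s, w, w, g, g, s)
  "wsseesw" → prefix "wsse" already present; 3 new (e, s, w)
  "sggess" → prefix "sg" already present; 4 new (g, e, s, s)
  "wssesgwgg" → prefix "wsse" already present; 5 new (s, g, w, g, g)
  "wssgsegsggg" → prefix "wssg" already present; 7 new (s, e, g, s, g, g, g)
  "sgggg" → prefix "sgg" already present; 2 new (g, g)
  "wsssgssggw" → prefix "wsss" already present; 6 new (g, s, s, g, g, w)
  "sgw" → prefix "sgw" already present; 0 new (none)
  "sggwsw" → prefix "sgg" already present; 3 new (w, s, w)
  "wssws" → prefix "wssw" already present; 1 new (s)
  "wssewwegw" → prefix "wssew" already present; 4 new (w, e, g, w)
  "wssweesegsw" → prefix "wssw" already present; 7 new (e, e, s, e, g, s, w)
  "sgsee" → prefix "sg" already present; 3 new (s, e, e)
  "wssseswge" → prefix "wssses" already present; 3 new (w, g, e)
  "wsssw" → prefix "wsss" already present; 1 new (w)
  "sggeg" → prefix "sgge" already present; 1 new (g)
Total nodes = 7 + 9 + 3 + 2 + 0 + 8 + 3 + 4 + 5 + 7 + 2 + 6 + 0 + 3 + 1 + 4 + 7 + 3 + 3 + 1 + 1 = 79

79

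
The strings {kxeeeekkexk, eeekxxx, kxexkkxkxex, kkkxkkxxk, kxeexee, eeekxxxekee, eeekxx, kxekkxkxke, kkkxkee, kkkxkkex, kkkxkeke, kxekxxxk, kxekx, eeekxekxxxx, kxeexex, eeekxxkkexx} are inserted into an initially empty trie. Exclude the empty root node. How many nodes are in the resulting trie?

70

Insert word by word; a character creates a node only if that edge doesn't already exist:
  "kxeeeekkexk" → 11 new (k, x, e, e, e, e, k, k, e, x, k)
  "eeekxxx" → 7 new (e, e, e, k, x, x, x)
  "kxexkkxkxex" → prefix "kxe" already present; 8 new (x, k, k, x, k, x, e, x)
  "kkkxkkxxk" → prefix "k" already present; 8 new (k, k, x, k, k, x, x, k)
  "kxeexee" → prefix "kxee" already present; 3 new (x, e, e)
  "eeekxxxekee" → prefix "eeekxxx" already present; 4 new (e, k, e, e)
  "eeekxx" → prefix "eeekxx" already present; 0 new (none)
  "kxekkxkxke" → prefix "kxe" already present; 7 new (k, k, x, k, x, k, e)
  "kkkxkee" → prefix "kkkxk" already present; 2 new (e, e)
  "kkkxkkex" → prefix "kkkxkk" already present; 2 new (e, x)
  "kkkxkeke" → prefix "kkkxke" already present; 2 new (k, e)
  "kxekxxxk" → prefix "kxek" already present; 4 new (x, x, x, k)
  "kxekx" → prefix "kxekx" already present; 0 new (none)
  "eeekxekxxxx" → prefix "eeekx" already present; 6 new (e, k, x, x, x, x)
  "kxeexex" → prefix "kxeexe" already present; 1 new (x)
  "eeekxxkkexx" → prefix "eeekxx" already present; 5 new (k, k, e, x, x)
Total nodes = 11 + 7 + 8 + 8 + 3 + 4 + 0 + 7 + 2 + 2 + 2 + 4 + 0 + 6 + 1 + 5 = 70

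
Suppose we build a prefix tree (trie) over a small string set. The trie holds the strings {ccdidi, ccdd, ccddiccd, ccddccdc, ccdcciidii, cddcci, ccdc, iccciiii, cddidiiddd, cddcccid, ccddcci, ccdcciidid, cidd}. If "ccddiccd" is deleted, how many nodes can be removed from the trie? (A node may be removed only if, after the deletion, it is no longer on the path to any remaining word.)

4

A node on "ccddiccd"'s path can go only if nothing else ends at it or branches off below it.
The suffix "iccd" (4 nodes) is used only by "ccddiccd"; the node for "ccdd" still has the child "c", so pruning stops there.
Nodes removed: 4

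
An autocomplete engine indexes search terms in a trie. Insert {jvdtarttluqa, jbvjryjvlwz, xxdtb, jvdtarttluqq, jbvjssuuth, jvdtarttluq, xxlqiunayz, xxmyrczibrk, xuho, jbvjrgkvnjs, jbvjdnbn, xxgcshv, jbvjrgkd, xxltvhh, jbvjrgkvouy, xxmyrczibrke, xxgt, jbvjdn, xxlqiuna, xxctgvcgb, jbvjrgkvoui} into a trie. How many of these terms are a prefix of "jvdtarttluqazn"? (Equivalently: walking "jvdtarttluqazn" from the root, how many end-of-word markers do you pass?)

Walk "jvdtarttluqazn" from the root; an end-of-word marker is hit whenever a stored word is a prefix of "jvdtarttluqazn".
Prefixes of the query that are stored words: "jvdtarttluq", "jvdtarttluqa"
Count: 2

2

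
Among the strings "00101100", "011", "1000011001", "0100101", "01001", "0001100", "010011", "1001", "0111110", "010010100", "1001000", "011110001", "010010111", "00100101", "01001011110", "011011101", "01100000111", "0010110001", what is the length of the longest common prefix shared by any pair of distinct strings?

The deepest shared node is where two words last agree before diverging.
"010010111" and "01001011110" agree on "010010111" (9 characters) before diverging; nothing deeper is shared.
Longest shared-prefix length: 9

9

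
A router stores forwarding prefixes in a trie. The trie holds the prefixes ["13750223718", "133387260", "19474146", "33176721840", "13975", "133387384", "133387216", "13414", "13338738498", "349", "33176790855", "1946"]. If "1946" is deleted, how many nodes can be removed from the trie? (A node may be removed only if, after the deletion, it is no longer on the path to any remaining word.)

1

A node on "1946"'s path can go only if nothing else ends at it or branches off below it.
The suffix "6" (1 node) is used only by "1946"; the node for "194" still has the child "7", so pruning stops there.
Nodes removed: 1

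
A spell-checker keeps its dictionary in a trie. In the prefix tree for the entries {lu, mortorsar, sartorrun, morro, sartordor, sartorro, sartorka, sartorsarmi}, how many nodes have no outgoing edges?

A leaf is a node with no children — equivalently, the end of a word that is not a proper prefix of any other stored word.
Those words: "lu", "morro", "mortorsar", "sartordor", "sartorka", "sartorro", "sartorrun", "sartorsarmi"
Leaf count: 8

8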